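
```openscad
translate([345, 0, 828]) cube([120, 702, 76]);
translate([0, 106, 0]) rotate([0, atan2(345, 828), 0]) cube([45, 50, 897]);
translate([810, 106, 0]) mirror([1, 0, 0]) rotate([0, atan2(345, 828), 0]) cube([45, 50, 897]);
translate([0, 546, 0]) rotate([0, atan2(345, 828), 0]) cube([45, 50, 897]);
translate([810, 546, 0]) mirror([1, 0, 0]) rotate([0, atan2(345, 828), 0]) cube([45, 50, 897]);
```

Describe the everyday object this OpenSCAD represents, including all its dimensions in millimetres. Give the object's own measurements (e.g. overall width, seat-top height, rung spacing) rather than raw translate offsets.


A sawhorse. A 120×702×76 mm beam (x, y, z) sits on two A-frame leg pairs. Each pair is two raked legs of 45×50 mm section (50 mm along y) splaying symmetrically in x. Each leg rises 828 mm vertically over 345 mm of horizontal reach and is 897 mm long along its own axis. Every leg's outer bottom edge rests on the floor and its outer top edge meets a bottom edge of the beam — the left legs (tilting toward +x) meet the beam's −x bottom edge, the right legs (their mirror images, tilting toward −x) meet its +x bottom edge — so the leg tops tuck under the beam, the beam's underside is 828 mm above the floor, and the feet are 810 mm apart outside-to-outside with the beam centred between them. The two leg pairs are set in 106 mm from either end of the beam.


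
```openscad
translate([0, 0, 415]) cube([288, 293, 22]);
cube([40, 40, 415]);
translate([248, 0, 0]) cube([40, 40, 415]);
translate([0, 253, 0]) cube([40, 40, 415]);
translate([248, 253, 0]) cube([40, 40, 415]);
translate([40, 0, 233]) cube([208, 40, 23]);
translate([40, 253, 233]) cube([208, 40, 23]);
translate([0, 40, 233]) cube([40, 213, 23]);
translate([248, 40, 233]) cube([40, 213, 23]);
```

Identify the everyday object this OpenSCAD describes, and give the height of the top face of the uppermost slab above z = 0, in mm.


A stool. The seat height is 437 mm.

A 288×293×22 slab at z = 415 on four corner posts — a stool. The seat top is 415 + 22 = 437 mm.


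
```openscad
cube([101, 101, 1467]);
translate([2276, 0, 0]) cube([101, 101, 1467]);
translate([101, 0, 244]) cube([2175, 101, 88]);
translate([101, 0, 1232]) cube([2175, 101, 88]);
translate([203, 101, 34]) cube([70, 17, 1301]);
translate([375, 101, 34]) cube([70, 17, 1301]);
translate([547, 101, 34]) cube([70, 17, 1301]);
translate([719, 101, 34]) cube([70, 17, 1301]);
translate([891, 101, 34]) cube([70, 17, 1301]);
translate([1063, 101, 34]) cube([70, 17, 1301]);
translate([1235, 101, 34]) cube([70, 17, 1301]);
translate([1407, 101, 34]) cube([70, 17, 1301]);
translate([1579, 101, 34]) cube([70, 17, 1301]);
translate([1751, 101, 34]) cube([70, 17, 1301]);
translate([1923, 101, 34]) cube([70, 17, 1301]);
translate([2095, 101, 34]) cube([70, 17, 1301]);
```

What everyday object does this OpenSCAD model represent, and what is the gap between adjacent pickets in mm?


A fence section. The picket gap is 102 mm.

Two posts, two rails, 12 pickets — a fence section. Span 2175 mm holds 12 pickets of 70 mm with 13 equal gaps: ⌊(2175 − 12·70) / 13⌋ = 102 mm.


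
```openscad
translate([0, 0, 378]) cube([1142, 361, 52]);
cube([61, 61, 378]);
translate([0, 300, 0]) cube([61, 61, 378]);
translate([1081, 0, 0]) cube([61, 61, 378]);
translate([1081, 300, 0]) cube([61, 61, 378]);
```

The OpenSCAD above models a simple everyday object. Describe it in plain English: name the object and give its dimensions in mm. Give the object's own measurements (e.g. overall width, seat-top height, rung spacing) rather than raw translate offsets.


A bench: a 1142×361 mm seat slab, 52 mm thick, top at z = 430 mm, on four 61×61 mm square legs flush with the seat corners and standing on z = 0.


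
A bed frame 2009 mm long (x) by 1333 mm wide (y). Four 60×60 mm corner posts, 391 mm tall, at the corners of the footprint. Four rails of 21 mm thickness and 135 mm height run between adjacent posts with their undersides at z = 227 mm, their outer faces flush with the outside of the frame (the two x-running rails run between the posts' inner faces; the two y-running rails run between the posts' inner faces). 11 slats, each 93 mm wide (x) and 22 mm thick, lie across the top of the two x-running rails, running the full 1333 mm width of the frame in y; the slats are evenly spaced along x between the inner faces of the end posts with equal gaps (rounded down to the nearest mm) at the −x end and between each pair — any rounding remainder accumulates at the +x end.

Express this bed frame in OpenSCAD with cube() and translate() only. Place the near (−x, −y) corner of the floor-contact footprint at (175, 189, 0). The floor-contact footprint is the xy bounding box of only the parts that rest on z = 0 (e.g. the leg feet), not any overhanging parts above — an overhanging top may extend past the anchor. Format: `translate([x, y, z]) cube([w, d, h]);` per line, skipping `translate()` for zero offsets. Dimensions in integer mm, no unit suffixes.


// slat z = rail_z + rail_h = 227 + 135 = 362
// slat gap = ⌊(1889 − 11·93) / 12⌋ = 72
translate([175, 189, 0]) cube([60, 60, 391]);
translate([175, 1462, 0]) cube([60, 60, 391]);
translate([2124, 189, 0]) cube([60, 60, 391]);
translate([2124, 1462, 0]) cube([60, 60, 391]);
translate([235, 189, 227]) cube([1889, 21, 135]);
translate([235, 1501, 227]) cube([1889, 21, 135]);
translate([175, 249, 227]) cube([21, 1213, 135]);
translate([2163, 249, 227]) cube([21, 1213, 135]);
translate([307, 189, 362]) cube([93, 1333, 22]);
translate([472, 189, 362]) cube([93, 1333, 22]);
translate([637, 189, 362]) cube([93, 1333, 22]);
translate([802, 189, 362]) cube([93, 1333, 22]);
translate([967, 189, 362]) cube([93, 1333, 22]);
translate([1132, 189, 362]) cube([93, 1333, 22]);
translate([1297, 189, 362]) cube([93, 1333, 22]);
translate([1462, 189, 362]) cube([93, 1333, 22]);
translate([1627, 189, 362]) cube([93, 1333, 22]);
translate([1792, 189, 362]) cube([93, 1333, 22]);
translate([1957, 189, 362]) cube([93, 1333, 22]);


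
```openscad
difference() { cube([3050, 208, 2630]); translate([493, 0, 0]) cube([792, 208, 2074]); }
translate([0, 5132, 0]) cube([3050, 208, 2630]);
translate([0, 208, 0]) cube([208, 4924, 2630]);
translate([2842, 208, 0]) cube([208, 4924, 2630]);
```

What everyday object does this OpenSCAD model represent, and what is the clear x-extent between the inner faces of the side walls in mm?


A single room. The interior width is 2634 mm.

Four walls enclosing a rectangle with a door in the front wall — a room. Outside width 3050 minus two 208 mm walls gives 2634 mm.


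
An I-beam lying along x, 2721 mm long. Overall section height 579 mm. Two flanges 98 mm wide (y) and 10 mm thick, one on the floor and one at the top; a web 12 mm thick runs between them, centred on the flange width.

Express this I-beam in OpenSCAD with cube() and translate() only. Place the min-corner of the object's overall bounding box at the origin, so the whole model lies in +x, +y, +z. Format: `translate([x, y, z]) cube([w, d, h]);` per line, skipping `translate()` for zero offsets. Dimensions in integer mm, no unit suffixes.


cube([2721, 98, 10]);
translate([0, 43, 10]) cube([2721, 12, 559]);
translate([0, 0, 569]) cube([2721, 98, 10]);


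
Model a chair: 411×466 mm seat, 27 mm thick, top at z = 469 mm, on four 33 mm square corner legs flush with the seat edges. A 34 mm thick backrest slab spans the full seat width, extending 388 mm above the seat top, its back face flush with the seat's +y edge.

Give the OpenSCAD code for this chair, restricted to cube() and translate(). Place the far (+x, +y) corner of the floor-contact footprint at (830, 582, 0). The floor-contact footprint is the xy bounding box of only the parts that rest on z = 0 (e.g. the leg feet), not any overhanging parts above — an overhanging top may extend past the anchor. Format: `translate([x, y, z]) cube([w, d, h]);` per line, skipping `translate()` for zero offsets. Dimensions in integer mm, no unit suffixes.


translate([419, 116, 442]) cube([411, 466, 27]);
translate([419, 116, 0]) cube([33, 33, 442]);
translate([797, 116, 0]) cube([33, 33, 442]);
translate([419, 549, 0]) cube([33, 33, 442]);
translate([797, 549, 0]) cube([33, 33, 442]);
translate([419, 548, 469]) cube([411, 34, 388]);


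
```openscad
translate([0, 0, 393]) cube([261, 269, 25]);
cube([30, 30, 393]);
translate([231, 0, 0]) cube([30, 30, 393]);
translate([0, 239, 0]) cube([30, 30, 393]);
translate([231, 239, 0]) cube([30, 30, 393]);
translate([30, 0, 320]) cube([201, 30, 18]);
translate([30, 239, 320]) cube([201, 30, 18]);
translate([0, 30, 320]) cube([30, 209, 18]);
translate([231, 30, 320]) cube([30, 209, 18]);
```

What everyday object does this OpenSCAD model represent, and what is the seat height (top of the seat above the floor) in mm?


A stool. The seat height is 418 mm.

A 261×269×25 slab at z = 393 on four corner posts — a stool. The seat top is 393 + 25 = 418 mm.


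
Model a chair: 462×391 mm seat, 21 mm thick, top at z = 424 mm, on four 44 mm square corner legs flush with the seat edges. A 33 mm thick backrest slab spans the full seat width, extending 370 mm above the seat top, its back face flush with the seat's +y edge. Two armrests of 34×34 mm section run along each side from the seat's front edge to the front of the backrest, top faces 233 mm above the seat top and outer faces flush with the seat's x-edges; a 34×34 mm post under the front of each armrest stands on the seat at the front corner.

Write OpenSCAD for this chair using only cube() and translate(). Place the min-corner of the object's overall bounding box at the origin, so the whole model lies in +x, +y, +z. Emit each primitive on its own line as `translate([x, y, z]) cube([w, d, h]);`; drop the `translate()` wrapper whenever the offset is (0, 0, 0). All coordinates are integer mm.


translate([0, 0, 403]) cube([462, 391, 21]);
cube([44, 44, 403]);
translate([418, 0, 0]) cube([44, 44, 403]);
translate([0, 347, 0]) cube([44, 44, 403]);
translate([418, 347, 0]) cube([44, 44, 403]);
translate([0, 358, 424]) cube([462, 33, 370]);
translate([0, 0, 623]) cube([34, 358, 34]);
translate([428, 0, 623]) cube([34, 358, 34]);
translate([0, 0, 424]) cube([34, 34, 199]);
translate([428, 0, 424]) cube([34, 34, 199]);


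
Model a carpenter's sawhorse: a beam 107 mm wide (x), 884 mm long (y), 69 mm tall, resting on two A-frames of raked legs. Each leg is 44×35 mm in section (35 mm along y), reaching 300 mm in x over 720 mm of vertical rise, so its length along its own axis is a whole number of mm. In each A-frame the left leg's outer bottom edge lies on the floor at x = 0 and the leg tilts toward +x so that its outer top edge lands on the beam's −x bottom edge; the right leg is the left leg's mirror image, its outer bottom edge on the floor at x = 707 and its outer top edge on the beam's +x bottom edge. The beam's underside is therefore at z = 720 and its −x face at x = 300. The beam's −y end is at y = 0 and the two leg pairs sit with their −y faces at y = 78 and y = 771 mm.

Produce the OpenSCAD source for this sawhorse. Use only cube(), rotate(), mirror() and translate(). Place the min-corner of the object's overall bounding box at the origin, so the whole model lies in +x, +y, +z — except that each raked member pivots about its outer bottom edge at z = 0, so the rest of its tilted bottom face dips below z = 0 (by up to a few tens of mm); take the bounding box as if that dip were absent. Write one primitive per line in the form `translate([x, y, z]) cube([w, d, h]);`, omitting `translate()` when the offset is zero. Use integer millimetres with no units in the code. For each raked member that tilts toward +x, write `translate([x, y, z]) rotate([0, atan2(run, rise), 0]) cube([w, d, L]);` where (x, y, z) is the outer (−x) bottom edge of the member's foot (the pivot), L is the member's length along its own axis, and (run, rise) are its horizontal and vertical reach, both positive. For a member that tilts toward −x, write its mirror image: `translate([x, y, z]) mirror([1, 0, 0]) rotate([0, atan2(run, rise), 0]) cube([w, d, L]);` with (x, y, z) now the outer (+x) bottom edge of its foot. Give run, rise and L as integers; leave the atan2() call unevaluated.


translate([300, 0, 720]) cube([107, 884, 69]);
translate([0, 78, 0]) rotate([0, atan2(300, 720), 0]) cube([44, 35, 780]);
translate([707, 78, 0]) mirror([1, 0, 0]) rotate([0, atan2(300, 720), 0]) cube([44, 35, 780]);
translate([0, 771, 0]) rotate([0, atan2(300, 720), 0]) cube([44, 35, 780]);
translate([707, 771, 0]) mirror([1, 0, 0]) rotate([0, atan2(300, 720), 0]) cube([44, 35, 780]);


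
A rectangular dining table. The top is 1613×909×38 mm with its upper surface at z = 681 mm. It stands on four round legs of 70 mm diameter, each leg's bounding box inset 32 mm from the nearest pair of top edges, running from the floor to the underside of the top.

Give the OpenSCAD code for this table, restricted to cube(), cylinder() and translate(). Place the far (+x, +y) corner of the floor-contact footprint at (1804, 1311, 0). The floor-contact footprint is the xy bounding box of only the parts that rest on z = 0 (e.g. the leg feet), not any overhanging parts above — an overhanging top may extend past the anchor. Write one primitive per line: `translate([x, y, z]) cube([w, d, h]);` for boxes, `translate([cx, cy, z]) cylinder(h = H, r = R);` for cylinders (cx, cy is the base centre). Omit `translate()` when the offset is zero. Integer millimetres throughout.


// leg_h = 681 - 38 = 643
translate([223, 434, 643]) cube([1613, 909, 38]);
translate([290, 501, 0]) cylinder(h = 643, r = 35);
translate([1769, 501, 0]) cylinder(h = 643, r = 35);
translate([290, 1276, 0]) cylinder(h = 643, r = 35);
translate([1769, 1276, 0]) cylinder(h = 643, r = 35);


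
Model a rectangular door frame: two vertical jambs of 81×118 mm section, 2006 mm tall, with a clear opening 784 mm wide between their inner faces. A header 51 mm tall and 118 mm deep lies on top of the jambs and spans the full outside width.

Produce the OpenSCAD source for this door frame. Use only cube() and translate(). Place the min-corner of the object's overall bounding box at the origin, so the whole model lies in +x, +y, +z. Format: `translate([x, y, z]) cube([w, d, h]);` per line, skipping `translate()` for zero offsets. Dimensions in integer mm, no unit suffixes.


cube([81, 118, 2006]);
translate([865, 0, 0]) cube([81, 118, 2006]);
translate([0, 0, 2006]) cube([946, 118, 51]);


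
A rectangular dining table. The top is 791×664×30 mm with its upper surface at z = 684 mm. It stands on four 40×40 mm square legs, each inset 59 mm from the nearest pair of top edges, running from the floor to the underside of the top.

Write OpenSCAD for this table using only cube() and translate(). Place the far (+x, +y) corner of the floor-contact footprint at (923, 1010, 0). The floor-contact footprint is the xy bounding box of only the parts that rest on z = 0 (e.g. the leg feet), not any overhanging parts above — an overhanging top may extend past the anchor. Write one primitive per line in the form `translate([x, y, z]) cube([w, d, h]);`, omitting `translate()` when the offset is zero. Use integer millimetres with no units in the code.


// leg_h = 684 - 30 = 654
translate([191, 405, 654]) cube([791, 664, 30]);
translate([250, 464, 0]) cube([40, 40, 654]);
translate([883, 464, 0]) cube([40, 40, 654]);
translate([250, 970, 0]) cube([40, 40, 654]);
translate([883, 970, 0]) cube([40, 40, 654]);


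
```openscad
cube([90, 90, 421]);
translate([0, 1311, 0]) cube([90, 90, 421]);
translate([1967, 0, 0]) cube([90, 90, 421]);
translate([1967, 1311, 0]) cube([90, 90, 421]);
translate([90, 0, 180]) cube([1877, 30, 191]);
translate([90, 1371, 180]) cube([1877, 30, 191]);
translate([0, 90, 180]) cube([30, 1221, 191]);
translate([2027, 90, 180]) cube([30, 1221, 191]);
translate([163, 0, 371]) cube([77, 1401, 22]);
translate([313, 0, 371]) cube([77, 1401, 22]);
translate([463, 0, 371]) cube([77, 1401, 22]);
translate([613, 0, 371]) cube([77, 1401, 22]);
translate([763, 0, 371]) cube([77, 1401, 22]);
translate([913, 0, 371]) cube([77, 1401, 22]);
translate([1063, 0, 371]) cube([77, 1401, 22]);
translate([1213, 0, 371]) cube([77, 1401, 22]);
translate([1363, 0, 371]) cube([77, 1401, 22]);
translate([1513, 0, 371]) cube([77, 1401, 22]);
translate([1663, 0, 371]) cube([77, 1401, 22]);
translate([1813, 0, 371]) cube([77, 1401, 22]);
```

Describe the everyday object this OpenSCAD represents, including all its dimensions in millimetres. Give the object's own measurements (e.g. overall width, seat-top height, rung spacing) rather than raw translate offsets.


A bed frame 2057 mm long (x) by 1401 mm wide (y). Four 90×90 mm corner posts, 421 mm tall, at the corners of the footprint. Four rails of 30 mm thickness and 191 mm height run between adjacent posts with their undersides at z = 180 mm, their outer faces flush with the outside of the frame (the two x-running rails run between the posts' inner faces; the two y-running rails run between the posts' inner faces). 12 slats, each 77 mm wide (x) and 22 mm thick, lie across the top of the two x-running rails, running the full 1401 mm width of the frame in y; along x they sit between the end posts with a 73 mm gap after the −x posts and between neighbouring slats, leaving 77 mm before the +x posts.


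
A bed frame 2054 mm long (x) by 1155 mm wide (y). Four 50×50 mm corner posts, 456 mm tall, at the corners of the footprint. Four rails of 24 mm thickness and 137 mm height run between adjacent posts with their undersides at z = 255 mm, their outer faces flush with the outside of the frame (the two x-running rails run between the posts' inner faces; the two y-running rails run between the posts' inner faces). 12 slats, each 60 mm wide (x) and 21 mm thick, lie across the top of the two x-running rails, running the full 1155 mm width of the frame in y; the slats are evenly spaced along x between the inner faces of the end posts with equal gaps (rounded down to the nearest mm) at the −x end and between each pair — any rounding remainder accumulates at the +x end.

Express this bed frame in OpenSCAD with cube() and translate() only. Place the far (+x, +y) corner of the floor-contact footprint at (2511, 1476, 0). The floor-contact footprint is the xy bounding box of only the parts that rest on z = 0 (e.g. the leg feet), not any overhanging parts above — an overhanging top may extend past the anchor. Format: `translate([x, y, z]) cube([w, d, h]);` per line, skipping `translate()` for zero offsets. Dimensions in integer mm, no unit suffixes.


translate([457, 321, 0]) cube([50, 50, 456]);
translate([457, 1426, 0]) cube([50, 50, 456]);
translate([2461, 321, 0]) cube([50, 50, 456]);
translate([2461, 1426, 0]) cube([50, 50, 456]);
translate([507, 321, 255]) cube([1954, 24, 137]);
translate([507, 1452, 255]) cube([1954, 24, 137]);
translate([457, 371, 255]) cube([24, 1055, 137]);
translate([2487, 371, 255]) cube([24, 1055, 137]);
translate([601, 321, 392]) cube([60, 1155, 21]);
translate([755, 321, 392]) cube([60, 1155, 21]);
translate([909, 321, 392]) cube([60, 1155, 21]);
translate([1063, 321, 392]) cube([60, 1155, 21]);
translate([1217, 321, 392]) cube([60, 1155, 21]);
translate([1371, 321, 392]) cube([60, 1155, 21]);
translate([1525, 321, 392]) cube([60, 1155, 21]);
translate([1679, 321, 392]) cube([60, 1155, 21]);
translate([1833, 321, 392]) cube([60, 1155, 21]);
translate([1987, 321, 392]) cube([60, 1155, 21]);
translate([2141, 321, 392]) cube([60, 1155, 21]);
translate([2295, 321, 392]) cube([60, 1155, 21]);


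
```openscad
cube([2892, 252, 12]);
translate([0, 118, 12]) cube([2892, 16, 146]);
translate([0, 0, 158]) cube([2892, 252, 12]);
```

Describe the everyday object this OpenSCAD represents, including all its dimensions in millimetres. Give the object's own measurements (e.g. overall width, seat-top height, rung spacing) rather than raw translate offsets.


An I-beam lying along x, 2892 mm long. Overall section height 170 mm. Two flanges 252 mm wide (y) and 12 mm thick, one on the floor and one at the top; a web 16 mm thick runs between them, centred on the flange width.


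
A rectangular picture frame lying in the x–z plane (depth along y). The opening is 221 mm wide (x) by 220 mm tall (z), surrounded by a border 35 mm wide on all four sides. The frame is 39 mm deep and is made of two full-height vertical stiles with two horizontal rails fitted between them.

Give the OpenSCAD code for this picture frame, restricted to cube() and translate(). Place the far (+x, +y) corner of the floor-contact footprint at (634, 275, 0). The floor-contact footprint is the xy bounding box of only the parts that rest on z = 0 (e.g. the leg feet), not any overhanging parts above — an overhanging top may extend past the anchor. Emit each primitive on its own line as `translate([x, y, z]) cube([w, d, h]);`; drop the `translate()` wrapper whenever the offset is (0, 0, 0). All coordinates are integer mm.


translate([343, 236, 0]) cube([35, 39, 290]);
translate([599, 236, 0]) cube([35, 39, 290]);
translate([378, 236, 0]) cube([221, 39, 35]);
translate([378, 236, 255]) cube([221, 39, 35]);


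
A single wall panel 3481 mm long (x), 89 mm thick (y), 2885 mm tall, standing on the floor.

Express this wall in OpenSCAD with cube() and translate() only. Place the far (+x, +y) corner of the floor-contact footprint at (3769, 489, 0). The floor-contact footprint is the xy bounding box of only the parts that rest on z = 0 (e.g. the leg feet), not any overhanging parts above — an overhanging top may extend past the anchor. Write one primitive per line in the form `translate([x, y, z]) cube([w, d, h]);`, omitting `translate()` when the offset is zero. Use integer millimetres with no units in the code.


translate([288, 400, 0]) cube([3481, 89, 2885]);


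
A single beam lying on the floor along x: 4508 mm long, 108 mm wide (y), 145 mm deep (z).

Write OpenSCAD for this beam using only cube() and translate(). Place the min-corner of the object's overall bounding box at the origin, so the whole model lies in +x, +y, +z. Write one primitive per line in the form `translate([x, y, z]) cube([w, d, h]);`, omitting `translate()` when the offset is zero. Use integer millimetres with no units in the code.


cube([4508, 108, 145]);


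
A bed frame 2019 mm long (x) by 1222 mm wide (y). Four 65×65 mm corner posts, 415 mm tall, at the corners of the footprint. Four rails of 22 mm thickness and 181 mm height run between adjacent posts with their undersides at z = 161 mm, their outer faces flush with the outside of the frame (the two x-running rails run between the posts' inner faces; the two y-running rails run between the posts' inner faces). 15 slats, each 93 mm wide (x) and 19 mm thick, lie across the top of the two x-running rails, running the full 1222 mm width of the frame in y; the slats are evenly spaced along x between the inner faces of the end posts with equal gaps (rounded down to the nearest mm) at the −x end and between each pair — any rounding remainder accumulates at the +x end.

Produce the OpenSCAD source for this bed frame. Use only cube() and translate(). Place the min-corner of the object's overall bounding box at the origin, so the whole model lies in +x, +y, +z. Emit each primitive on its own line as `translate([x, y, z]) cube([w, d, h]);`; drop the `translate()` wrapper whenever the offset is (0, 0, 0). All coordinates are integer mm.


cube([65, 65, 415]);
translate([0, 1157, 0]) cube([65, 65, 415]);
translate([1954, 0, 0]) cube([65, 65, 415]);
translate([1954, 1157, 0]) cube([65, 65, 415]);
translate([65, 0, 161]) cube([1889, 22, 181]);
translate([65, 1200, 161]) cube([1889, 22, 181]);
translate([0, 65, 161]) cube([22, 1092, 181]);
translate([1997, 65, 161]) cube([22, 1092, 181]);
translate([95, 0, 342]) cube([93, 1222, 19]);
translate([218, 0, 342]) cube([93, 1222, 19]);
translate([341, 0, 342]) cube([93, 1222, 19]);
translate([464, 0, 342]) cube([93, 1222, 19]);
translate([587, 0, 342]) cube([93, 1222, 19]);
translate([710, 0, 342]) cube([93, 1222, 19]);
translate([833, 0, 342]) cube([93, 1222, 19]);
translate([956, 0, 342]) cube([93, 1222, 19]);
translate([1079, 0, 342]) cube([93, 1222, 19]);
translate([1202, 0, 342]) cube([93, 1222, 19]);
translate([1325, 0, 342]) cube([93, 1222, 19]);
translate([1448, 0, 342]) cube([93, 1222, 19]);
translate([1571, 0, 342]) cube([93, 1222, 19]);
translate([1694, 0, 342]) cube([93, 1222, 19]);
translate([1817, 0, 342]) cube([93, 1222, 19]);


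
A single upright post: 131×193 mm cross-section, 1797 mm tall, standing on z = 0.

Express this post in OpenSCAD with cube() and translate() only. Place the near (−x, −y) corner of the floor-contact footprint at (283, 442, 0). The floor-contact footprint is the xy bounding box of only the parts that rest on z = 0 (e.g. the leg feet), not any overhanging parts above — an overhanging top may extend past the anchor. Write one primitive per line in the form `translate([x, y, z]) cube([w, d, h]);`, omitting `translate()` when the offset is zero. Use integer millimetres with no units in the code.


translate([283, 442, 0]) cube([131, 193, 1797]);


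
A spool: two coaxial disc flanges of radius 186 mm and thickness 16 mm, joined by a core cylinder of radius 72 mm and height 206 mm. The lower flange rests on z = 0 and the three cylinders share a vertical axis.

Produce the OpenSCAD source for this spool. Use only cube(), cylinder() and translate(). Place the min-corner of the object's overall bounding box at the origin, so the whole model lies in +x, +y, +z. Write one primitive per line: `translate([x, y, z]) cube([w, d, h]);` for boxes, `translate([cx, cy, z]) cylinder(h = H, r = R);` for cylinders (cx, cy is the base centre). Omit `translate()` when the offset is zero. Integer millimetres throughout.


translate([186, 186, 0]) cylinder(h = 16, r = 186);
translate([186, 186, 16]) cylinder(h = 206, r = 72);
translate([186, 186, 222]) cylinder(h = 16, r = 186);


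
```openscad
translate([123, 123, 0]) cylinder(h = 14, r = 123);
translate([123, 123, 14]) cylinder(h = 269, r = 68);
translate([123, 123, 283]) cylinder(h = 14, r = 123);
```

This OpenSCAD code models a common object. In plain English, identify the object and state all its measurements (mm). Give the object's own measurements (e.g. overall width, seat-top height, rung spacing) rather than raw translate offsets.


A spool: two coaxial disc flanges of radius 123 mm and thickness 14 mm, joined by a core cylinder of radius 68 mm and height 269 mm. The lower flange rests on z = 0 and the three cylinders share a vertical axis.


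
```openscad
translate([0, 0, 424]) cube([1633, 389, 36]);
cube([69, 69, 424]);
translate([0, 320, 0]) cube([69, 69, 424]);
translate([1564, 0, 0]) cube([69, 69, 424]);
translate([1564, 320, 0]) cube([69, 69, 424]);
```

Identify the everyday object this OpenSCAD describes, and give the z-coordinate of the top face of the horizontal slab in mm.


A bench. The seat-top height is 460 mm.

A long slab on four corner posts — a bench. The slab sits at z = 424 with thickness 36, so the top is 424 + 36 = 460 mm.


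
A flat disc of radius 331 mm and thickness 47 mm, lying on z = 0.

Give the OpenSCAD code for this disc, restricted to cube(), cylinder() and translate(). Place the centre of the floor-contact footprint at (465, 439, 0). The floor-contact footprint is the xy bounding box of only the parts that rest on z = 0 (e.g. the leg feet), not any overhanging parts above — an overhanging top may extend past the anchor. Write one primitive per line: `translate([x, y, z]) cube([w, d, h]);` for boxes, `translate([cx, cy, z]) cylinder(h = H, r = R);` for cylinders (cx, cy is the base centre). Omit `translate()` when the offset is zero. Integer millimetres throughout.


translate([465, 439, 0]) cylinder(h = 47, r = 331);


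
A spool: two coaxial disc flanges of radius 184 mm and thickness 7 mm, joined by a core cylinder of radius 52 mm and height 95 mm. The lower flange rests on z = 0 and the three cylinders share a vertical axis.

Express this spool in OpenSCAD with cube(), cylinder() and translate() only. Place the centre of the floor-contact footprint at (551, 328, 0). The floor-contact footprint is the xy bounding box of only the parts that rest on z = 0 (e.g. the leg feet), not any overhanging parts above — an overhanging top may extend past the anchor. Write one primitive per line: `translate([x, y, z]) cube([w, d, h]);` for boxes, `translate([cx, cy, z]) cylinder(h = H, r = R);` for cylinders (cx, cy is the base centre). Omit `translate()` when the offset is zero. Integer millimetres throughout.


translate([551, 328, 0]) cylinder(h = 7, r = 184);
translate([551, 328, 7]) cylinder(h = 95, r = 52);
translate([551, 328, 102]) cylinder(h = 7, r = 184);


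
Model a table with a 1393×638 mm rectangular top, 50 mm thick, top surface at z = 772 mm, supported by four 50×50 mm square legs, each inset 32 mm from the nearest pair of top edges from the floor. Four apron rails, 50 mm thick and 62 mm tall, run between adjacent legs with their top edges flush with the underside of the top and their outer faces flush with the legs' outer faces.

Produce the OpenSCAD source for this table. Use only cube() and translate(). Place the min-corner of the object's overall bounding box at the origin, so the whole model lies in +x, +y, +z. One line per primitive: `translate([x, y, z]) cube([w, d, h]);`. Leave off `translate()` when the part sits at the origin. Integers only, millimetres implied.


translate([0, 0, 722]) cube([1393, 638, 50]);
translate([32, 32, 0]) cube([50, 50, 722]);
translate([1311, 32, 0]) cube([50, 50, 722]);
translate([32, 556, 0]) cube([50, 50, 722]);
translate([1311, 556, 0]) cube([50, 50, 722]);
translate([82, 32, 660]) cube([1229, 50, 62]);
translate([82, 556, 660]) cube([1229, 50, 62]);
translate([32, 82, 660]) cube([50, 474, 62]);
translate([1311, 82, 660]) cube([50, 474, 62]);


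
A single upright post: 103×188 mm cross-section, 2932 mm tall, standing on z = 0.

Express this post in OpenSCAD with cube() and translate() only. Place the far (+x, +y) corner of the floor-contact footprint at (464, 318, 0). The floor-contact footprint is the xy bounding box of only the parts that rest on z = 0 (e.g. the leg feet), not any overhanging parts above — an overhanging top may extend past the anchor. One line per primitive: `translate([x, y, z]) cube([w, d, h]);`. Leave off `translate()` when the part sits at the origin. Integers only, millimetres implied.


translate([361, 130, 0]) cube([103, 188, 2932]);


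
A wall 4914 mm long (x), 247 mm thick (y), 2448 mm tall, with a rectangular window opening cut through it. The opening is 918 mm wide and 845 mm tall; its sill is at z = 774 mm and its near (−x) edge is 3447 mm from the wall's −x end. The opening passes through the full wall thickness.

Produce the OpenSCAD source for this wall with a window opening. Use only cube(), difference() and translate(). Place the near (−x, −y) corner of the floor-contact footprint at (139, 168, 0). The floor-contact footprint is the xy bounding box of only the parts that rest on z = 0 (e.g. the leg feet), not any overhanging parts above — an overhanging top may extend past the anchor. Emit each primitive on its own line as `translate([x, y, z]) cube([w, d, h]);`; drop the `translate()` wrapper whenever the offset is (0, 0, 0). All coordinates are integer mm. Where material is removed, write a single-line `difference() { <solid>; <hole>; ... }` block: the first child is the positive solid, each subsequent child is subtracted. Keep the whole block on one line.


difference() { translate([139, 168, 0]) cube([4914, 247, 2448]); translate([3586, 168, 774]) cube([918, 247, 845]); }


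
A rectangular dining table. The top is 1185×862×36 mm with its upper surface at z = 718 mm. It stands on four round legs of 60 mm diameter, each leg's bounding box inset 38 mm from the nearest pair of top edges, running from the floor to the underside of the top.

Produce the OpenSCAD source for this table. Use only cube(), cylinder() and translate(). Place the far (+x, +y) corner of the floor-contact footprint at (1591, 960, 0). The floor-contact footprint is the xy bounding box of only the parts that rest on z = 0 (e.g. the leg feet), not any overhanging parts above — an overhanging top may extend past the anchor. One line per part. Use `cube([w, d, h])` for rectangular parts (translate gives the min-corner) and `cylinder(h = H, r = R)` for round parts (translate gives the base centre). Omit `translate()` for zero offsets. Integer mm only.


translate([444, 136, 682]) cube([1185, 862, 36]);
translate([512, 204, 0]) cylinder(h = 682, r = 30);
translate([1561, 204, 0]) cylinder(h = 682, r = 30);
translate([512, 930, 0]) cylinder(h = 682, r = 30);
translate([1561, 930, 0]) cylinder(h = 682, r = 30);


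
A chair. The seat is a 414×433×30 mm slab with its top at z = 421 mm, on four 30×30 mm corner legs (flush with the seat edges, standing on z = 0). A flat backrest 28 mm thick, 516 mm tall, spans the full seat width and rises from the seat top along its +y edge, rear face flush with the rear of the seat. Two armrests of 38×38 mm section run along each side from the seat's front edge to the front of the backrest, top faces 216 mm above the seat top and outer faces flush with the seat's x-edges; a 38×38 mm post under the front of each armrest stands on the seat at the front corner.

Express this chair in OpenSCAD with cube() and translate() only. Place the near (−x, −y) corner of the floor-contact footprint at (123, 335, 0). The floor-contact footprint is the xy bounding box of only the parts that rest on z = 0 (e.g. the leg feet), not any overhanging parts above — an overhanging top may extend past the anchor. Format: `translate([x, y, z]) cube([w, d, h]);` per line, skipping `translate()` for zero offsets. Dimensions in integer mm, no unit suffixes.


// leg_h = 421 - 30 = 391
// arm post h = 216 - 38 = 178
translate([123, 335, 391]) cube([414, 433, 30]);
translate([123, 335, 0]) cube([30, 30, 391]);
translate([507, 335, 0]) cube([30, 30, 391]);
translate([123, 738, 0]) cube([30, 30, 391]);
translate([507, 738, 0]) cube([30, 30, 391]);
translate([123, 740, 421]) cube([414, 28, 516]);
translate([123, 335, 599]) cube([38, 405, 38]);
translate([499, 335, 599]) cube([38, 405, 38]);
translate([123, 335, 421]) cube([38, 38, 178]);
translate([499, 335, 421]) cube([38, 38, 178]);


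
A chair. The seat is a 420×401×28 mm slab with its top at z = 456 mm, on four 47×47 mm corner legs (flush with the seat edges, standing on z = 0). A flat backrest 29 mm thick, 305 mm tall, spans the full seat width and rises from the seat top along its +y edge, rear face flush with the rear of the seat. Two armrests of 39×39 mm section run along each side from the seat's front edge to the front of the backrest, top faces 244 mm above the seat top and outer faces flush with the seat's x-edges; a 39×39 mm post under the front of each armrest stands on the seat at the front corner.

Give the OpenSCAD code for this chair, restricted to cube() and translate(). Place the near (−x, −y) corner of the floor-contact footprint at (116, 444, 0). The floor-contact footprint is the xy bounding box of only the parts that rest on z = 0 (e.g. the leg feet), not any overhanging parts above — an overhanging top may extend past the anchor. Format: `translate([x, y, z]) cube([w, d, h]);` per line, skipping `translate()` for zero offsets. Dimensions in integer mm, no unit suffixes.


translate([116, 444, 428]) cube([420, 401, 28]);
translate([116, 444, 0]) cube([47, 47, 428]);
translate([489, 444, 0]) cube([47, 47, 428]);
translate([116, 798, 0]) cube([47, 47, 428]);
translate([489, 798, 0]) cube([47, 47, 428]);
translate([116, 816, 456]) cube([420, 29, 305]);
translate([116, 444, 661]) cube([39, 372, 39]);
translate([497, 444, 661]) cube([39, 372, 39]);
translate([116, 444, 456]) cube([39, 39, 205]);
translate([497, 444, 456]) cube([39, 39, 205]);


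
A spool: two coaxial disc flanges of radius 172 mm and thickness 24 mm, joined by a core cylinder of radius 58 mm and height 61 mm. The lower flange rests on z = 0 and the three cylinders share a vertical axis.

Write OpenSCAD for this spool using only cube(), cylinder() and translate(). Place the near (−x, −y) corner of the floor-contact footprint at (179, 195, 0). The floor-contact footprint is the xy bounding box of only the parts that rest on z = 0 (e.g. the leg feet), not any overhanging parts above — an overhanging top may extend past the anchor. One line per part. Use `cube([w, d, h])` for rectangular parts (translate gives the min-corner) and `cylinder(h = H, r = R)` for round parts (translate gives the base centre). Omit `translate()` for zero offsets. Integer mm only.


translate([351, 367, 0]) cylinder(h = 24, r = 172);
translate([351, 367, 24]) cylinder(h = 61, r = 58);
translate([351, 367, 85]) cylinder(h = 24, r = 172);


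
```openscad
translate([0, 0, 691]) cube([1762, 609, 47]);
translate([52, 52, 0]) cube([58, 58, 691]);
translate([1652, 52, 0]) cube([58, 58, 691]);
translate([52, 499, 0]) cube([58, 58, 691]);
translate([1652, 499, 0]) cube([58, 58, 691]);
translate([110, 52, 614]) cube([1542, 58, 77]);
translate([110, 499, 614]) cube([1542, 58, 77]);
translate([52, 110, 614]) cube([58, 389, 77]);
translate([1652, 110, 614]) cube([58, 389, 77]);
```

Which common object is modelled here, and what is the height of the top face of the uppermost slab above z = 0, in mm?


A table. The table height is 738 mm.

A 1762×609×47 slab sits at z = 691 on four 58 mm square posts — a table. The top surface is at 691 + 47 = 738 mm.


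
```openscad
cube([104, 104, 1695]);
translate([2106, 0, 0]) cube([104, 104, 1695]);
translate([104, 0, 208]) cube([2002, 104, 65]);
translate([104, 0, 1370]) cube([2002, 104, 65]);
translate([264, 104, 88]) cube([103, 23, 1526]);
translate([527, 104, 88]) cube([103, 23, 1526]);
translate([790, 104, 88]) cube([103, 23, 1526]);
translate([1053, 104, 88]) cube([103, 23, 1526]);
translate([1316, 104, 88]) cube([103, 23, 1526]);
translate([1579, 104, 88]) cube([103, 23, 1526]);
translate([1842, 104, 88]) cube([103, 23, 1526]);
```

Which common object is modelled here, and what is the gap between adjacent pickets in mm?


A fence section. The picket gap is 160 mm.

Two posts, two rails, 7 pickets — a fence section. Span 2002 mm holds 7 pickets of 103 mm with 8 equal gaps: ⌊(2002 − 7·103) / 8⌋ = 160 mm.


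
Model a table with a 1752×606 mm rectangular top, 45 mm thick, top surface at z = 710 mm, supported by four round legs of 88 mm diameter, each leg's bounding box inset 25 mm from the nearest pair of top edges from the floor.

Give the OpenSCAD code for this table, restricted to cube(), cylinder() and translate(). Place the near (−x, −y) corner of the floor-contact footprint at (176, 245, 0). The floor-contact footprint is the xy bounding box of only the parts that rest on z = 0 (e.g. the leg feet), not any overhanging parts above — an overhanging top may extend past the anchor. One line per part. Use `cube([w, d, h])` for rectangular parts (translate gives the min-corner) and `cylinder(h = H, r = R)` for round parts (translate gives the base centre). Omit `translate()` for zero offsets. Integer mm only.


translate([151, 220, 665]) cube([1752, 606, 45]);
translate([220, 289, 0]) cylinder(h = 665, r = 44);
translate([1834, 289, 0]) cylinder(h = 665, r = 44);
translate([220, 757, 0]) cylinder(h = 665, r = 44);
translate([1834, 757, 0]) cylinder(h = 665, r = 44);


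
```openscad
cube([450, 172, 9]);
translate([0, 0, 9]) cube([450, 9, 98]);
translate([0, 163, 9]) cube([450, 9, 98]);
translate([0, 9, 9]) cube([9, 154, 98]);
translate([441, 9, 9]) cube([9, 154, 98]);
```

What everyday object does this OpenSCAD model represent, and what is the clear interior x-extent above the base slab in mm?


An open box. The internal width is 432 mm.

A 450×172 base slab with four walls standing on it — an open box. The base is 450 mm wide and the walls are 9 mm thick, so the internal width is 450 − 2 × 9 = 432 mm.
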